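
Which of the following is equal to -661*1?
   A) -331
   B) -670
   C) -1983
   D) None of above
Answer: D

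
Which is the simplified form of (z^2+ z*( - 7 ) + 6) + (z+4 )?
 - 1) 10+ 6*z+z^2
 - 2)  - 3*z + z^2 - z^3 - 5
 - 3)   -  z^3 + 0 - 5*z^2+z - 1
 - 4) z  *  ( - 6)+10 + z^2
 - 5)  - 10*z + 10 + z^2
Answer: 4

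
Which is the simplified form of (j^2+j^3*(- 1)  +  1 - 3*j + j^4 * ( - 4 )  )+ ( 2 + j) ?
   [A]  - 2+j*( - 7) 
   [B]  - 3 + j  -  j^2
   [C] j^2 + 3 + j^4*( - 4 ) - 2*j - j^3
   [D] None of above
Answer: C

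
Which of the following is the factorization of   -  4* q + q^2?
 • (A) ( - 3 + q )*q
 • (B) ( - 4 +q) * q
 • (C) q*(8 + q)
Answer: B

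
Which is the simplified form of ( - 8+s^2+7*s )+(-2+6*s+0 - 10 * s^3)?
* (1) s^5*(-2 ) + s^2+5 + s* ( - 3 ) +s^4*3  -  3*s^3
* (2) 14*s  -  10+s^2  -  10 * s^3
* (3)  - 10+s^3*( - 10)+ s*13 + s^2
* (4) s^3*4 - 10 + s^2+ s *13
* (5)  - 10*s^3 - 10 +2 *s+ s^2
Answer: 3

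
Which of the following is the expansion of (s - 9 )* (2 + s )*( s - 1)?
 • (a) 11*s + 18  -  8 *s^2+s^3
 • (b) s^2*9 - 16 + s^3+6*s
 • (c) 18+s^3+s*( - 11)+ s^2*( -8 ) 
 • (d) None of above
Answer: c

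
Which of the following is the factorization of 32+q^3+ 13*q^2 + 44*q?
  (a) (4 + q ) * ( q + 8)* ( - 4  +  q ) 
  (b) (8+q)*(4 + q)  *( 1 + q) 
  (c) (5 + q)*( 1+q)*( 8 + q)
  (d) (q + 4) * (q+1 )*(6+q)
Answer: b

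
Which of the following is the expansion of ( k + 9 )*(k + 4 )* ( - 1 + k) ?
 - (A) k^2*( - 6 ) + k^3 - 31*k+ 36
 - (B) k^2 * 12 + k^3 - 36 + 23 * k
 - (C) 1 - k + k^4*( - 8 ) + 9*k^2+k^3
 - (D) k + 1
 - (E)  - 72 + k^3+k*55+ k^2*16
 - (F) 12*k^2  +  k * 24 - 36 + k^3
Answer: B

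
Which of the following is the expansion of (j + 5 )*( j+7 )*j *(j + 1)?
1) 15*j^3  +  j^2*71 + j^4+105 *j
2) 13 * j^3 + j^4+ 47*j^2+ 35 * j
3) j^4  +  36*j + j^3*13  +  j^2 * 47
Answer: 2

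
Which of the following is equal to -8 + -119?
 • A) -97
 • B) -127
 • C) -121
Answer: B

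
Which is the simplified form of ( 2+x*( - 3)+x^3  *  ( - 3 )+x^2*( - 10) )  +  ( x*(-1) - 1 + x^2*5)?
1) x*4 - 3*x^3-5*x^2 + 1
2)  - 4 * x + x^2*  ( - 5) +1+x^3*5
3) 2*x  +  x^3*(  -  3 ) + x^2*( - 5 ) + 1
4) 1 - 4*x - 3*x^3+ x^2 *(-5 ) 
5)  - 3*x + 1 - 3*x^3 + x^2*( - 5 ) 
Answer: 4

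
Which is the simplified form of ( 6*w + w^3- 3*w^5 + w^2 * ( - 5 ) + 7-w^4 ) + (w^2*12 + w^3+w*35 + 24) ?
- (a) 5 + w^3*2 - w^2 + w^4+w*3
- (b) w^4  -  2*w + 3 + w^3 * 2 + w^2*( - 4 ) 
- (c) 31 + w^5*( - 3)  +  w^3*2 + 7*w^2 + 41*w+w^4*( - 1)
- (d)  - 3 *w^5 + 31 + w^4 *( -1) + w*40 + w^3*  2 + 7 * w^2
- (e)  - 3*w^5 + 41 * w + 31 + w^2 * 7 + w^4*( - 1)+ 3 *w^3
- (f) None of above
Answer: c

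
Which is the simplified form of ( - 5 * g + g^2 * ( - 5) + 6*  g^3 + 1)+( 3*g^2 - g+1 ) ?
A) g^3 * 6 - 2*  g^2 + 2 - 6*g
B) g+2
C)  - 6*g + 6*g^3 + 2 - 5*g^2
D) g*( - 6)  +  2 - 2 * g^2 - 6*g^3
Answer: A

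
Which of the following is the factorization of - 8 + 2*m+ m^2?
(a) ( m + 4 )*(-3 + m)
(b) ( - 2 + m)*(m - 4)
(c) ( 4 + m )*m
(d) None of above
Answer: d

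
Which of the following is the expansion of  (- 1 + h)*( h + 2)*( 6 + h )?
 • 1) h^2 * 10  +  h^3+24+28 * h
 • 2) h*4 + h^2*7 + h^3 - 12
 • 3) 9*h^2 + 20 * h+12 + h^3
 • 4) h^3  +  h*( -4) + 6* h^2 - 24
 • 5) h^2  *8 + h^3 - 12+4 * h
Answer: 2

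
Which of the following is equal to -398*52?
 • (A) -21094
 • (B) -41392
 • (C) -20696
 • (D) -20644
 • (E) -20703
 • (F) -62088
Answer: C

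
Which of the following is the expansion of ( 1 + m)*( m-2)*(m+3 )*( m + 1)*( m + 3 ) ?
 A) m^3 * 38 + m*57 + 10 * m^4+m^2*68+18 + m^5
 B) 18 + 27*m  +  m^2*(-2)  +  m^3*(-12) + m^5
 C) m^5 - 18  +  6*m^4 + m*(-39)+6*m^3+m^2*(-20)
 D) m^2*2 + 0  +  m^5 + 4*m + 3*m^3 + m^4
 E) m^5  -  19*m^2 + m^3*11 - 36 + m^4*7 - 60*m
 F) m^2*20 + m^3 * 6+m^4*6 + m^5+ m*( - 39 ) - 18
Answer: C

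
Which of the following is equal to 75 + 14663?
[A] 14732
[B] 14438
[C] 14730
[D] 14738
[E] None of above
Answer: D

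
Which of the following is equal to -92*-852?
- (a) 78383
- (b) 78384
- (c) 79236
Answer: b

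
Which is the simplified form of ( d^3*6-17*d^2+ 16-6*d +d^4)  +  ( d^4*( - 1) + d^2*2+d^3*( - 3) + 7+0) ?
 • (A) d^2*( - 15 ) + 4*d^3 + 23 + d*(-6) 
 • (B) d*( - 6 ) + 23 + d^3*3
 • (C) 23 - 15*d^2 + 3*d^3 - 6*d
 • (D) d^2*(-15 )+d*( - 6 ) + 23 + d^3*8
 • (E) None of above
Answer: C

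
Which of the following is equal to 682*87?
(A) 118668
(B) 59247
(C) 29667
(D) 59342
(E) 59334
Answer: E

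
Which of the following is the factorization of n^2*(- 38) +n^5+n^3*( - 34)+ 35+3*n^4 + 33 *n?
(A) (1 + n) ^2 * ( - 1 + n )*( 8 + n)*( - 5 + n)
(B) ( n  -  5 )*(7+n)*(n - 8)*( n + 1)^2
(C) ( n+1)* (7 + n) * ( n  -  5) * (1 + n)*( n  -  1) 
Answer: C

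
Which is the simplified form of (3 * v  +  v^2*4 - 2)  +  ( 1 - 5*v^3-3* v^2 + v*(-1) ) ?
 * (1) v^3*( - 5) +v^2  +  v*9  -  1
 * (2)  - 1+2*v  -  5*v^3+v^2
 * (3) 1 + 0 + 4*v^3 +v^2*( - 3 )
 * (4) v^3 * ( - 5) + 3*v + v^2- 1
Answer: 2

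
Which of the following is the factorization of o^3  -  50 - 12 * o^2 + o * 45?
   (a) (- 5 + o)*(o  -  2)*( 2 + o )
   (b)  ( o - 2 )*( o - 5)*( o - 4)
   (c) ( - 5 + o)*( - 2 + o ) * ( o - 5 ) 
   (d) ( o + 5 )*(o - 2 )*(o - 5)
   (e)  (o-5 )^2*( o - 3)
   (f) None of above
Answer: c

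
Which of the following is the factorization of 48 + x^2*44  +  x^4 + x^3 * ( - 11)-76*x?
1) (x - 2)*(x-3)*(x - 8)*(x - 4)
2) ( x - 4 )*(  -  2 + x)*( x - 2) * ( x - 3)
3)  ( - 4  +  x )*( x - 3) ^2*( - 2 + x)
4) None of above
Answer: 2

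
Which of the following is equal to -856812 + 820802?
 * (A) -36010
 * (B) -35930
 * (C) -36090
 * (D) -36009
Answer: A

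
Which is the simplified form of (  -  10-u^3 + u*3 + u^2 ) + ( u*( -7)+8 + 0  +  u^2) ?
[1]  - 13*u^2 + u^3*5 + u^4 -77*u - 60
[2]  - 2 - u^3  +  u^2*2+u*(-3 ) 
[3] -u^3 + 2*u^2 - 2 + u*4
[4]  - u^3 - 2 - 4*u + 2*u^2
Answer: 4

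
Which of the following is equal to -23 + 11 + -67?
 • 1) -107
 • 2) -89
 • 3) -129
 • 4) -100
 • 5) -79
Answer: 5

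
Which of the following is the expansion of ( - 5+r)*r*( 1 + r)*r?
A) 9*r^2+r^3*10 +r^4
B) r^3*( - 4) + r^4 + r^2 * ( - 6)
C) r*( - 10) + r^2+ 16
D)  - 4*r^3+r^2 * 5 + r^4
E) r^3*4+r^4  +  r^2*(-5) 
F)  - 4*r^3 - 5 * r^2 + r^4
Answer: F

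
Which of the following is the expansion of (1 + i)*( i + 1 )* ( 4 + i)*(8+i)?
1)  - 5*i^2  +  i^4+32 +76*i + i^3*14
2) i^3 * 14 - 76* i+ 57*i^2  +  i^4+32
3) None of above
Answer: 3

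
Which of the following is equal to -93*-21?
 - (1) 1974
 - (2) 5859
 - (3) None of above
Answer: 3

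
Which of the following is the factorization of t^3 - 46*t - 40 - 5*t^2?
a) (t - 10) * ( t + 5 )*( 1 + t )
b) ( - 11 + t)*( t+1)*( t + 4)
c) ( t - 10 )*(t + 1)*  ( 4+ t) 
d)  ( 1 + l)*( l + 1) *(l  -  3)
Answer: c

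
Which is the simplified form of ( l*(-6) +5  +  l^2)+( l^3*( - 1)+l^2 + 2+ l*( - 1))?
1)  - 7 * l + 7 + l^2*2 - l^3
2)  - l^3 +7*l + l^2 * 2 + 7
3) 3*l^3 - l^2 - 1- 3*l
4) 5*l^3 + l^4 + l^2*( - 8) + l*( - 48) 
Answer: 1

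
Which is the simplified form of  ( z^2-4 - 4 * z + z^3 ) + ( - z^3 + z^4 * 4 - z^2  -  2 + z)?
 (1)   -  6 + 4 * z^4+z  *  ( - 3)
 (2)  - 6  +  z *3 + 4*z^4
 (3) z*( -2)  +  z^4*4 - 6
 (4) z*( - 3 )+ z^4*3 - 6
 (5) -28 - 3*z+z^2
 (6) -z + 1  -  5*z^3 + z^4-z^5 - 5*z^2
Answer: 1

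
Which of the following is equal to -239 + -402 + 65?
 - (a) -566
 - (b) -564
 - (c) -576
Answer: c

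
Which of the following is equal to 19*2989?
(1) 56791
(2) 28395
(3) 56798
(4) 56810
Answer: 1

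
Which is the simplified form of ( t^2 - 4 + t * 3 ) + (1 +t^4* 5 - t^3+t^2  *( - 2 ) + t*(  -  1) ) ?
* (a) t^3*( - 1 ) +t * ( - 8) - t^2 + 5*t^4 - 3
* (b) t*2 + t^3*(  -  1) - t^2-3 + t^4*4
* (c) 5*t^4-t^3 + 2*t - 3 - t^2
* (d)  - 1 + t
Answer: c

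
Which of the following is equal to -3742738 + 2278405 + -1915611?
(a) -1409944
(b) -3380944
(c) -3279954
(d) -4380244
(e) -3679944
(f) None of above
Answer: f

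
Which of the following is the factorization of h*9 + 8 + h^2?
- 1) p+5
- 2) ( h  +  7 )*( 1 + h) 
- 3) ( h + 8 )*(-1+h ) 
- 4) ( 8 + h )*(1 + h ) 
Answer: 4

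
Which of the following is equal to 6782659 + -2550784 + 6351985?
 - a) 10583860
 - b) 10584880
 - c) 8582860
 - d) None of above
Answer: a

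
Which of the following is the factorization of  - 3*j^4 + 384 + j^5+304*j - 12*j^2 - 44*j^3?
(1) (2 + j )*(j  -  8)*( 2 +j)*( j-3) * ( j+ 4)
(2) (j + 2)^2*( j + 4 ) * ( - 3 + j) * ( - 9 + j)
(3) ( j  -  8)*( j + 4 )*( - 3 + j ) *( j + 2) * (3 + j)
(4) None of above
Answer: 1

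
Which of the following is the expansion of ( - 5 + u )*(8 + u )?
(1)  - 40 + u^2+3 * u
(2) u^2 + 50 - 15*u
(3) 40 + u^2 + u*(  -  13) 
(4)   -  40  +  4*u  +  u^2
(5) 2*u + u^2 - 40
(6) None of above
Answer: 1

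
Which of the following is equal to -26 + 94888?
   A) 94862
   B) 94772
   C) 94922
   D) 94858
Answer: A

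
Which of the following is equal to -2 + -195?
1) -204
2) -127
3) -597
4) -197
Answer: 4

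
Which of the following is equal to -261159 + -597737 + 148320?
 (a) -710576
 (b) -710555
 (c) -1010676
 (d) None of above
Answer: a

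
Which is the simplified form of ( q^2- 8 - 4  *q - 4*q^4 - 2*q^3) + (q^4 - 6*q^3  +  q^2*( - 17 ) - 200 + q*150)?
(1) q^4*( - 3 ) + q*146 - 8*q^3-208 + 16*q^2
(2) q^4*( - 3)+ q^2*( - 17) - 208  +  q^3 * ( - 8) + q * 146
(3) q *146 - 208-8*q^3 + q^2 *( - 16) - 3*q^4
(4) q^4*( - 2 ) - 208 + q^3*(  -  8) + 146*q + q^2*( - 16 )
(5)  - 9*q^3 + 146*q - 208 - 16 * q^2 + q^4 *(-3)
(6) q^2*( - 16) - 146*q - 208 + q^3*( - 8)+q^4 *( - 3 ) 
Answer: 3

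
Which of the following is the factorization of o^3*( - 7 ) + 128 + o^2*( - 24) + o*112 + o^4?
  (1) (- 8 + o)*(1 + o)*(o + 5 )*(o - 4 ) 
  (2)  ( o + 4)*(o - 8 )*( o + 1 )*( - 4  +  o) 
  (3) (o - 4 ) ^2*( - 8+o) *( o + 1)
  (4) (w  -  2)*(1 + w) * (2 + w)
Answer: 2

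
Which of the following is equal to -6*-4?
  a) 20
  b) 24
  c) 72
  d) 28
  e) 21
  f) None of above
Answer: b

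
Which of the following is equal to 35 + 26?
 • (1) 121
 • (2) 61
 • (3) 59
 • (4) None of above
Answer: 2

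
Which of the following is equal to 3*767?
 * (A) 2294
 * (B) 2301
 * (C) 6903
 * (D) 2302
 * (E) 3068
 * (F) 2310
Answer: B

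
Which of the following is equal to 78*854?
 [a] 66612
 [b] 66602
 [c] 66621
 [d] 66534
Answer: a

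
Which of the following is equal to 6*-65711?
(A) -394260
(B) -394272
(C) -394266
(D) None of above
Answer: C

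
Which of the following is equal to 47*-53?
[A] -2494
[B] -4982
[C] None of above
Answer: C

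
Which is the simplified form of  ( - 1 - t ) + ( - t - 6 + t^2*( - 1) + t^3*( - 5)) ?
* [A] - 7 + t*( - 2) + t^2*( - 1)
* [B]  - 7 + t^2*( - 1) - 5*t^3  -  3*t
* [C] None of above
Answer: C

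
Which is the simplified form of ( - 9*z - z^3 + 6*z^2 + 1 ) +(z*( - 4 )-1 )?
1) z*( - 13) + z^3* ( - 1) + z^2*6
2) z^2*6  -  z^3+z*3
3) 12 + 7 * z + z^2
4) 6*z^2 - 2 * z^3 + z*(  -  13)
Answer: 1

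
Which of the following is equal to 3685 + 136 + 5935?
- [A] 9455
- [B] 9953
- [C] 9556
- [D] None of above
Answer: D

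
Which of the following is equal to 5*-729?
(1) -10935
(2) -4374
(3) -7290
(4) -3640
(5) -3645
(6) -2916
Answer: 5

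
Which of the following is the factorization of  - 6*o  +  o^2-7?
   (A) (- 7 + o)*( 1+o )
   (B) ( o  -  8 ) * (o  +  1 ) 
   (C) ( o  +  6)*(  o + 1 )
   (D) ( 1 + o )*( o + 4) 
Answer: A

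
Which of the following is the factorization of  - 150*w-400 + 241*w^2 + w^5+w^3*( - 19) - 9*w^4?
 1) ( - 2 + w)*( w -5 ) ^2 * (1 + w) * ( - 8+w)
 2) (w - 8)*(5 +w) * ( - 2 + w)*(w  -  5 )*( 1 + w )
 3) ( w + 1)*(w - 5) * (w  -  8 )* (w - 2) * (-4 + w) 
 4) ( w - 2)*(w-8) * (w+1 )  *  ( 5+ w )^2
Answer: 2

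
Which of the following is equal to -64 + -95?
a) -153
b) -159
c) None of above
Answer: b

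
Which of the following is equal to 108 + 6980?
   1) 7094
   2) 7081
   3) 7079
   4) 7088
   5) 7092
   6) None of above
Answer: 4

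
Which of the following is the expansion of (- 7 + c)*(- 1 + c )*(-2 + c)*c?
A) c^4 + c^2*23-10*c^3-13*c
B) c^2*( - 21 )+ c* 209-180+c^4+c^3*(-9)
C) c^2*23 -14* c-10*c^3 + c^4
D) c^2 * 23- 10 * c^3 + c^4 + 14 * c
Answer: C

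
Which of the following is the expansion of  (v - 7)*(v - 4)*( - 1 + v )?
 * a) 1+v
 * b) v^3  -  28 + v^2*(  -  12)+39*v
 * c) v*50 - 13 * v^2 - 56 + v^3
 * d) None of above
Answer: b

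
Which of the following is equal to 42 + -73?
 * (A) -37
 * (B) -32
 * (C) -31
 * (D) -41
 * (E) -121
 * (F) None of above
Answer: C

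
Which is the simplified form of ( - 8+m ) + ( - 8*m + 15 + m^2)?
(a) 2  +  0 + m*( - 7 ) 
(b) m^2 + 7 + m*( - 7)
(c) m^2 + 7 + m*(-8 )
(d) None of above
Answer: b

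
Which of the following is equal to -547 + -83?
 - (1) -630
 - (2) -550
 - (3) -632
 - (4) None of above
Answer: 1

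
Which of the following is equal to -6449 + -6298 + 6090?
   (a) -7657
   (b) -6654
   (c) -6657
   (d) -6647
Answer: c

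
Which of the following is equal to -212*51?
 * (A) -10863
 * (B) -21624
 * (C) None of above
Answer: C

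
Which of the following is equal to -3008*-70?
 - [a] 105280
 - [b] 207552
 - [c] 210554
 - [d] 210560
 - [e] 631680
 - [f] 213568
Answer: d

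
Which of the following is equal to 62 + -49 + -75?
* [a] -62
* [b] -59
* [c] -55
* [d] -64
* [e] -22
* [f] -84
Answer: a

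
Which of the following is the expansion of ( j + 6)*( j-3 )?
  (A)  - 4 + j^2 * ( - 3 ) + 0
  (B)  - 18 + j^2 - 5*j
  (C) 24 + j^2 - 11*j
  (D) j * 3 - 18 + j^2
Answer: D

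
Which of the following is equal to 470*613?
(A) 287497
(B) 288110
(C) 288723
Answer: B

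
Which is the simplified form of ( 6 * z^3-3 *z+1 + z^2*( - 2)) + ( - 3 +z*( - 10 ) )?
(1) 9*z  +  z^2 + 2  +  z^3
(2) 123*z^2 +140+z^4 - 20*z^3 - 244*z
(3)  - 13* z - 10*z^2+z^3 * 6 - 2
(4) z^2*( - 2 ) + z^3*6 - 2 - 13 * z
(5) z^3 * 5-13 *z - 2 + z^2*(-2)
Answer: 4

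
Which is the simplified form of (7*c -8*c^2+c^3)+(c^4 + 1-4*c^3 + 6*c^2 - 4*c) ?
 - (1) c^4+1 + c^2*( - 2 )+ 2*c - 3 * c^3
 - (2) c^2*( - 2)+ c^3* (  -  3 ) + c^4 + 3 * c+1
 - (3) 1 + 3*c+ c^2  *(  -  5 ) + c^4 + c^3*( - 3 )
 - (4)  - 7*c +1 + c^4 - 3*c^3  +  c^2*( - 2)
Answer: 2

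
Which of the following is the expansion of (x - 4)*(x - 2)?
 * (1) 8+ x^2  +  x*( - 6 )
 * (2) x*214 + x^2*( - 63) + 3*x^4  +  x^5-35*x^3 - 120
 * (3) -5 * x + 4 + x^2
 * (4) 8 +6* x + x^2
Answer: 1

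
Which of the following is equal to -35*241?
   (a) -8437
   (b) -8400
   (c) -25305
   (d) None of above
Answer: d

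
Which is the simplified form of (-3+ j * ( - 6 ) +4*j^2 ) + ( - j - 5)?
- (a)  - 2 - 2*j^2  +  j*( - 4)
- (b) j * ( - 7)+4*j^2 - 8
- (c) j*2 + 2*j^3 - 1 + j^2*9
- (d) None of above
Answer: b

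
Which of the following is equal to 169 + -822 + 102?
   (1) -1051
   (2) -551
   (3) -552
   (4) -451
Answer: 2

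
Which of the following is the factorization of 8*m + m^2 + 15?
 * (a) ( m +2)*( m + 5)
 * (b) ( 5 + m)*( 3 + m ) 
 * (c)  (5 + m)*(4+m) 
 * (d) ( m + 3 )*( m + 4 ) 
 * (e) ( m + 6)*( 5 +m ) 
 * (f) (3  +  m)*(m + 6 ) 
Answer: b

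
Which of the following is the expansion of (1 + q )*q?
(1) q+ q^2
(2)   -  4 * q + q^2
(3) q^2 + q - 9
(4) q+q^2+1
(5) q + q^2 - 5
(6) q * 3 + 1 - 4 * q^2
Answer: 1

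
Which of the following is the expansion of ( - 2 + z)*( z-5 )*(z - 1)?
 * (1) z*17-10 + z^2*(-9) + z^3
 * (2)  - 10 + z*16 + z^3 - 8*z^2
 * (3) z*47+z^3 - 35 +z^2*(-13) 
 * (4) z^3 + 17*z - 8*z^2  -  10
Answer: 4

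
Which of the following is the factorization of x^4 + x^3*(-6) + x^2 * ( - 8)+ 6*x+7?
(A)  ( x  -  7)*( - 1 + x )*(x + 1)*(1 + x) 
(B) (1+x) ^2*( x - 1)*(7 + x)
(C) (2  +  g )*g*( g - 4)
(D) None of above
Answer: A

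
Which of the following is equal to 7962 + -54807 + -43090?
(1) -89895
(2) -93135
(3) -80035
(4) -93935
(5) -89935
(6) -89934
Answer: 5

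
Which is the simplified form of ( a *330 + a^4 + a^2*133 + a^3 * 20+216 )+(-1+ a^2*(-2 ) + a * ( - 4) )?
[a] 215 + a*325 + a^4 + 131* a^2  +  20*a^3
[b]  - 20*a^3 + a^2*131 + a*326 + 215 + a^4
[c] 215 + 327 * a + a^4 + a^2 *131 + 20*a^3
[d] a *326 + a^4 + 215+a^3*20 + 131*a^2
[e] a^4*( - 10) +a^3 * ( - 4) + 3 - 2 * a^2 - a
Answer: d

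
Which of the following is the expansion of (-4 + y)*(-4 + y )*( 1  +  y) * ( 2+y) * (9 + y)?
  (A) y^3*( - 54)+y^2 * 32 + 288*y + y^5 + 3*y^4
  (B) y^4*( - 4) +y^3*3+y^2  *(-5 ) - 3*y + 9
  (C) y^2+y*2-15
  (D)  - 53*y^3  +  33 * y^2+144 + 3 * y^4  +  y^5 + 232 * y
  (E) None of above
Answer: E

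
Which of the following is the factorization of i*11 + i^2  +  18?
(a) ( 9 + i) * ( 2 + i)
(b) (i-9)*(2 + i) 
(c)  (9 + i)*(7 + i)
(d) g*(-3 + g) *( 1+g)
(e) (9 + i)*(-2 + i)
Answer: a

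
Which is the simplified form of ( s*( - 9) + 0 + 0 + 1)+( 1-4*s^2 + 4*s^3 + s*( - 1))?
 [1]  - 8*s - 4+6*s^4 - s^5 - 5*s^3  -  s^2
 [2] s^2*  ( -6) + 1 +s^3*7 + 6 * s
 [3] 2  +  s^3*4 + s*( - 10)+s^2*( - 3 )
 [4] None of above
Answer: 4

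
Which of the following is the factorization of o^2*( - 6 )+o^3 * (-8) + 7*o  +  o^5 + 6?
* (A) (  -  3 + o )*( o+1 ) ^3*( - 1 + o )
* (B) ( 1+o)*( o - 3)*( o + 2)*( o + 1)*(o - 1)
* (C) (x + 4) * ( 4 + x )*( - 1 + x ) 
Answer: B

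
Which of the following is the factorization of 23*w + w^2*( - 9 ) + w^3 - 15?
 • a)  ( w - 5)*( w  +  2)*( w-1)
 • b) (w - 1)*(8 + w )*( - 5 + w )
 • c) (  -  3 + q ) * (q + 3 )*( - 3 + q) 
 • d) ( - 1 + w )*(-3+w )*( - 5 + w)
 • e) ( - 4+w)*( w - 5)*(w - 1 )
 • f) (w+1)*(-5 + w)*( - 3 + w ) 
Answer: d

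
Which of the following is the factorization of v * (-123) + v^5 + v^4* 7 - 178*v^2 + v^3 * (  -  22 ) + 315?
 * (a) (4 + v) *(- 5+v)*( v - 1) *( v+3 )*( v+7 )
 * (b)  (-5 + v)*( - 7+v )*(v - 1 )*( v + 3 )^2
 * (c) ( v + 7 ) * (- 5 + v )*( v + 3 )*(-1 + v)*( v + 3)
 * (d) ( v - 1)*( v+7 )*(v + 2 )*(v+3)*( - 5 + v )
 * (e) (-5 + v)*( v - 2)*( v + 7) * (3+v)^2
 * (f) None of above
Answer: c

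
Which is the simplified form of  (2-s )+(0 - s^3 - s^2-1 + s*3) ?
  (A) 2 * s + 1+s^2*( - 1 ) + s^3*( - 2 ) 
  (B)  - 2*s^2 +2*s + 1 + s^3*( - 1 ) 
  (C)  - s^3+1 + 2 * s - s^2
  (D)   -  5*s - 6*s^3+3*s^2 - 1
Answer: C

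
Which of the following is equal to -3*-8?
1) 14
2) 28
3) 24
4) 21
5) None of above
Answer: 3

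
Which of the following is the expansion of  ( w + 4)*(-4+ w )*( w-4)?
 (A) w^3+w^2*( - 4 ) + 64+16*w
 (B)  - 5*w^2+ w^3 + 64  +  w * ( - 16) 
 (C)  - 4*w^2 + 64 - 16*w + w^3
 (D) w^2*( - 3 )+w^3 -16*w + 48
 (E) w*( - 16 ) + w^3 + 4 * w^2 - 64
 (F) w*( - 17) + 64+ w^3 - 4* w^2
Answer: C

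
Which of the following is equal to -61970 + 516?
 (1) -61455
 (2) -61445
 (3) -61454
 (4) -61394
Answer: 3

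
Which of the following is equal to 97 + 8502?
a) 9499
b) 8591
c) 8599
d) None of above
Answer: c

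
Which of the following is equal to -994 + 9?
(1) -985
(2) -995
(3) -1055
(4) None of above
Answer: 1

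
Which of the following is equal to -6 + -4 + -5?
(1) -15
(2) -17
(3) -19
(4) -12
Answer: 1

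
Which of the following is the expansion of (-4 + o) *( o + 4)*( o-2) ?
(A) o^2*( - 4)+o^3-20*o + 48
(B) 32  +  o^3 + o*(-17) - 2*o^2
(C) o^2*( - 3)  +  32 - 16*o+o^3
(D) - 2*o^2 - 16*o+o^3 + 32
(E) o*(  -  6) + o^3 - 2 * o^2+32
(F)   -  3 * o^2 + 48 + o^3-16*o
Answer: D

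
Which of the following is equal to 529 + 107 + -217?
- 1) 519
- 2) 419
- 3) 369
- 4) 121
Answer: 2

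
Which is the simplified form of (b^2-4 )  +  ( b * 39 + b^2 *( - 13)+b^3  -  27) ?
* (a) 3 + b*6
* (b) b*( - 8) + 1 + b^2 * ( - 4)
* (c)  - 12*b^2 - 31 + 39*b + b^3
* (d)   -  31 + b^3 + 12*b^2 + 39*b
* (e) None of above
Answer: c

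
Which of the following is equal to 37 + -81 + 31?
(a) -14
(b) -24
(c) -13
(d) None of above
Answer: c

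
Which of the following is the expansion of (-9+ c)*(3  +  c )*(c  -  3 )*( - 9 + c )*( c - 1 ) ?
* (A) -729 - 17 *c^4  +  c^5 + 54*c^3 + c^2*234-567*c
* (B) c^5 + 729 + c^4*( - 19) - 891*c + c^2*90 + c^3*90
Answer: B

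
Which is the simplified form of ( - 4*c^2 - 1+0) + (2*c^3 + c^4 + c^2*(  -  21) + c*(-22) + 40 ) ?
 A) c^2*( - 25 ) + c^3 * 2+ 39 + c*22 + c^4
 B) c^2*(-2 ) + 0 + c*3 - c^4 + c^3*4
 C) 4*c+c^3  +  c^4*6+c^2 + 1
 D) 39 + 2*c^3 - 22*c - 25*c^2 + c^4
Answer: D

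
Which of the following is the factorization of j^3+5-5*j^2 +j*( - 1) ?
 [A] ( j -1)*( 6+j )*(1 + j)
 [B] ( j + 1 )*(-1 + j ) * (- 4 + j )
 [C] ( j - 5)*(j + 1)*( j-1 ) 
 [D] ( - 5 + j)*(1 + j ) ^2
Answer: C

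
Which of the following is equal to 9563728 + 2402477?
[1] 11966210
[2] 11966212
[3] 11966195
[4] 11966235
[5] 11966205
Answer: 5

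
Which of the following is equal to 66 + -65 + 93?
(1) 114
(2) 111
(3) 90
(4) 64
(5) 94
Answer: 5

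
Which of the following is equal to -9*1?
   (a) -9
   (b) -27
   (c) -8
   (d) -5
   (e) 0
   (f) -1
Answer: a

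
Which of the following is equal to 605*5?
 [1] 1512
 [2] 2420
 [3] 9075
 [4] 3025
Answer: 4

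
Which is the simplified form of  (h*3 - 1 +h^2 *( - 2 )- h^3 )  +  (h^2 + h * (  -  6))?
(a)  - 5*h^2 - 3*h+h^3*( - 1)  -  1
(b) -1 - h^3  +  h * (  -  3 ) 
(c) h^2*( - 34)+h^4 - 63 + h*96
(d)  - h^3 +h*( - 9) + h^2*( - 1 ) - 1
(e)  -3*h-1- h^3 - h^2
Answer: e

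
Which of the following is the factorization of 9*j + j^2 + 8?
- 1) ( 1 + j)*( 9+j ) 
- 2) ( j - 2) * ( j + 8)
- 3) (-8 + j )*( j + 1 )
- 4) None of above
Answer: 4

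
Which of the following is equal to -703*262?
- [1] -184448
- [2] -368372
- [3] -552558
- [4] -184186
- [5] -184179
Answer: 4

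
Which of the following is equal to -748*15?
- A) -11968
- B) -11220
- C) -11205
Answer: B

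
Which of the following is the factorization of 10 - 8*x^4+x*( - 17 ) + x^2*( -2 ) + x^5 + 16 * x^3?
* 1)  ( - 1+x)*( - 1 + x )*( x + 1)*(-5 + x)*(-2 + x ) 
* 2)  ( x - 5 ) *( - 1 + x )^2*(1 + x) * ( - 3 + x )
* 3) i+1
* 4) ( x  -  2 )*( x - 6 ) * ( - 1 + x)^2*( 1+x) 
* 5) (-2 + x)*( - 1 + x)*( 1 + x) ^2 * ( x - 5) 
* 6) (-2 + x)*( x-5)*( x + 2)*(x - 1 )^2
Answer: 1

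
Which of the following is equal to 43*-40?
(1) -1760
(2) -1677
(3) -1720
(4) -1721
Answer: 3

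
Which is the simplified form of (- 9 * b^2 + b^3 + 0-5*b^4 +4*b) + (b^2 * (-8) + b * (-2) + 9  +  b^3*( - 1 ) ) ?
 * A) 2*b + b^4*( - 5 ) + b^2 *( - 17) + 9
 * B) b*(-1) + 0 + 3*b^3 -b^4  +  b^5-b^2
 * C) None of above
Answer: A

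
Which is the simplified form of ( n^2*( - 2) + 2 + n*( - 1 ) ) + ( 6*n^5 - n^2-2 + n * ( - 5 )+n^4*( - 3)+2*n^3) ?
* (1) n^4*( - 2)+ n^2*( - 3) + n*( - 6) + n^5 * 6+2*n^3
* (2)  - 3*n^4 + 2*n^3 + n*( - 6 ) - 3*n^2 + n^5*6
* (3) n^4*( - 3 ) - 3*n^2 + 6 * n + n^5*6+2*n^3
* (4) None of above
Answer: 2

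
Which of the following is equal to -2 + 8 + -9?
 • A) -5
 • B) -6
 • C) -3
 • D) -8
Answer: C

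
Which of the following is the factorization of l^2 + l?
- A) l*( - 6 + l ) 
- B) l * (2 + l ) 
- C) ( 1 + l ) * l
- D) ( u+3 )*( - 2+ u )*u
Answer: C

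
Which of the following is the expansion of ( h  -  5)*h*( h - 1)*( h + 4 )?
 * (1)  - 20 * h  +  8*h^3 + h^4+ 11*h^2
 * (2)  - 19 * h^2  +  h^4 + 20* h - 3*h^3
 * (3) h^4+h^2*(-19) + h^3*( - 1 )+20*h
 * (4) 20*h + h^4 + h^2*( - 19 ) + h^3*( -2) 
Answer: 4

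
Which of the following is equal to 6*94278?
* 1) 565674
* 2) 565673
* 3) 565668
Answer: 3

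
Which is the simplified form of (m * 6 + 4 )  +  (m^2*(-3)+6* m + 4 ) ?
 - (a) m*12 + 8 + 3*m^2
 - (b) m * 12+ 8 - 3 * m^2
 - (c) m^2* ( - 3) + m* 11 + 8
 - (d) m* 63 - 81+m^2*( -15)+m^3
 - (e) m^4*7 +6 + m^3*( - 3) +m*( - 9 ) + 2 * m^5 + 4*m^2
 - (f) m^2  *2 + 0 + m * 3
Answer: b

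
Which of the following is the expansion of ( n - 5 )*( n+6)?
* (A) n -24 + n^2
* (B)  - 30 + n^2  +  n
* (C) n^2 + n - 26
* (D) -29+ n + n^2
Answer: B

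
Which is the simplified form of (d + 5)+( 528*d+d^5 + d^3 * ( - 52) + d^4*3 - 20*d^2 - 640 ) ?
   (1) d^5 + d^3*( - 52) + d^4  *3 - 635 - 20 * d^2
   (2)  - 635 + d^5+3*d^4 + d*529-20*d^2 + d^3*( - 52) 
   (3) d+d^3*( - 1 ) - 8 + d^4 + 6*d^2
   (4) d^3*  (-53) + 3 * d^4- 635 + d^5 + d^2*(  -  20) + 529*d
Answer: 2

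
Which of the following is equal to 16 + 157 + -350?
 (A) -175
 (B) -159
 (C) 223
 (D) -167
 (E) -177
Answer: E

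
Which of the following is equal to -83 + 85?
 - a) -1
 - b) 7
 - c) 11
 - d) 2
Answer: d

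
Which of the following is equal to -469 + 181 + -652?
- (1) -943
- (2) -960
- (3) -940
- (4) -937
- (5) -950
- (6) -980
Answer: 3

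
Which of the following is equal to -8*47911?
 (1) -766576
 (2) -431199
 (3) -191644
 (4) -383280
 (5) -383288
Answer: 5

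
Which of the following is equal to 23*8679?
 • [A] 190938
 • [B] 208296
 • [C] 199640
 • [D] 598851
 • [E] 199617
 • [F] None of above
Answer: E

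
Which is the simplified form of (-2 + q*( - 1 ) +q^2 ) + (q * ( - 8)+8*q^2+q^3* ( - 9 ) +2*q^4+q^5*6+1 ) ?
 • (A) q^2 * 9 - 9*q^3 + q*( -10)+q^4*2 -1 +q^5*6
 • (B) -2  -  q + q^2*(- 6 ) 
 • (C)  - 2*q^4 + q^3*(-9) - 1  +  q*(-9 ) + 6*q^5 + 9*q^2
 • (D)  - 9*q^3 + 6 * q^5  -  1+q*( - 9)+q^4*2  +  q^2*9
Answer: D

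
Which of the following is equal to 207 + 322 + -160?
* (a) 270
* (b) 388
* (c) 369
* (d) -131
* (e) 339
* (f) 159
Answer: c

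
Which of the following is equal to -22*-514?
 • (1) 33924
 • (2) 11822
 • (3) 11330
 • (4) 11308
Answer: 4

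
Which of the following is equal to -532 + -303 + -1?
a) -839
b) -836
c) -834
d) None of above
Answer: b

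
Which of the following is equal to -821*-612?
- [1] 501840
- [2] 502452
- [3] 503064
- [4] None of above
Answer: 2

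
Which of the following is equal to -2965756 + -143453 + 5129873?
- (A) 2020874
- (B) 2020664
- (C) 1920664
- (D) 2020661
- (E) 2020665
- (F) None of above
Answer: B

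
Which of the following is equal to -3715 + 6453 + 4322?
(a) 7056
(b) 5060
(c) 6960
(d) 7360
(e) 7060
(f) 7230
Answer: e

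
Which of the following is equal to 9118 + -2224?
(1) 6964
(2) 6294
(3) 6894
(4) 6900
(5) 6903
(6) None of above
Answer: 3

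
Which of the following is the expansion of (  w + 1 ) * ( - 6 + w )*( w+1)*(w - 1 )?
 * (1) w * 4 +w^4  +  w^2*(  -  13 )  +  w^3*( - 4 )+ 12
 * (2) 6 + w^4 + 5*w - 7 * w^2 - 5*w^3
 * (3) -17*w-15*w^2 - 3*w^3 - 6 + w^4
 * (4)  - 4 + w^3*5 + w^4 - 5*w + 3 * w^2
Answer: 2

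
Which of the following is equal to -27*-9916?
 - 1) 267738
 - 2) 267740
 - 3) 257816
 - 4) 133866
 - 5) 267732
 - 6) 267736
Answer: 5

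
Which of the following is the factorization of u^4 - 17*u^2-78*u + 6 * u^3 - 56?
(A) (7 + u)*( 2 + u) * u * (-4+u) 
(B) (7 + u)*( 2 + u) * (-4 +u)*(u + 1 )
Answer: B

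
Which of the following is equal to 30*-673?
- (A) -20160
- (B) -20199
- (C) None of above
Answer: C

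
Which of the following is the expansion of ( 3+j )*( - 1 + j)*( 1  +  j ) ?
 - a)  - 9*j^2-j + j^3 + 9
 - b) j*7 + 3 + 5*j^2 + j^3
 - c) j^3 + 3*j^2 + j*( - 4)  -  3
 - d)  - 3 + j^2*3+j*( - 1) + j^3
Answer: d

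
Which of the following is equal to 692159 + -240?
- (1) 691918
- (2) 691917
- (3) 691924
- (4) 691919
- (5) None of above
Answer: 4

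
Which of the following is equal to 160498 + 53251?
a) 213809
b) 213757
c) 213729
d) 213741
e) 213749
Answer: e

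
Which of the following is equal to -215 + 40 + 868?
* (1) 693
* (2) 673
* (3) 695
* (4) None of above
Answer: 1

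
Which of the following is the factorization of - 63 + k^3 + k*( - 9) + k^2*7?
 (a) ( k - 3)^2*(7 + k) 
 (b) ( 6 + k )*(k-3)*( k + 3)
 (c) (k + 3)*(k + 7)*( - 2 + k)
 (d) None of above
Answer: d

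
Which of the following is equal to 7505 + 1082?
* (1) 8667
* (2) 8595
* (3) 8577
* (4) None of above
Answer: 4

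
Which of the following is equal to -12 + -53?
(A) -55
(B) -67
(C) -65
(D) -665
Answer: C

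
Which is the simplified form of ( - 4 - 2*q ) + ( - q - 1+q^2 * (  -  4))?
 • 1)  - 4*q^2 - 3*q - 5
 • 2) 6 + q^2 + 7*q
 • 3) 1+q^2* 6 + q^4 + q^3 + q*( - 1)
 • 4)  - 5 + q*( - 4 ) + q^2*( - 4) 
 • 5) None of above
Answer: 1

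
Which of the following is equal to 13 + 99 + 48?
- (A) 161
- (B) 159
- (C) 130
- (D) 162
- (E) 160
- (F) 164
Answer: E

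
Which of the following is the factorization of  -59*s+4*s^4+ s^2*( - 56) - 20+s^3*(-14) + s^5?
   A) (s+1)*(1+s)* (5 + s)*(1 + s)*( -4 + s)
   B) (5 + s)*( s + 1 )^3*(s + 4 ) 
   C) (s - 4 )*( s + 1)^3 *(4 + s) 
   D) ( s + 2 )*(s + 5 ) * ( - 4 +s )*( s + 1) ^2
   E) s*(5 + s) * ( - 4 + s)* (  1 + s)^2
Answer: A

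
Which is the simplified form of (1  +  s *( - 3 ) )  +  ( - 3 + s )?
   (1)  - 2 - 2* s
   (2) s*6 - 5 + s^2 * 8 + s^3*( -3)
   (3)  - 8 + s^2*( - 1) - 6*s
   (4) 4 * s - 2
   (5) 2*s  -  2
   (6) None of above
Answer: 1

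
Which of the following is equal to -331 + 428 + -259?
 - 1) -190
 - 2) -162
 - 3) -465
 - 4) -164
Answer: 2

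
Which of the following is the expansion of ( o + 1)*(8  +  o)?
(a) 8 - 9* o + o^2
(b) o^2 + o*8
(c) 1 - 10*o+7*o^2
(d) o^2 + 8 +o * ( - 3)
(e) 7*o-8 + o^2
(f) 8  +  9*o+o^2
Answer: f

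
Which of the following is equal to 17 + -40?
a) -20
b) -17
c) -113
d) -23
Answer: d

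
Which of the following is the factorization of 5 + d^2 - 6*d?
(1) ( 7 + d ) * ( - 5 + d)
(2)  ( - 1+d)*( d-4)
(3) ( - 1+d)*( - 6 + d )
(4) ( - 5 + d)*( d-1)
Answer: 4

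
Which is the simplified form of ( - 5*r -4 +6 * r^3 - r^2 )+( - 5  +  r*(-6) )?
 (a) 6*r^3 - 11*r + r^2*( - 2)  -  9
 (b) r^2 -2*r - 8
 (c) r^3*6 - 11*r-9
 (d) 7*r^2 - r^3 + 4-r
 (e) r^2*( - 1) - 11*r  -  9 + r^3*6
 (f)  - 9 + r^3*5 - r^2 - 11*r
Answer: e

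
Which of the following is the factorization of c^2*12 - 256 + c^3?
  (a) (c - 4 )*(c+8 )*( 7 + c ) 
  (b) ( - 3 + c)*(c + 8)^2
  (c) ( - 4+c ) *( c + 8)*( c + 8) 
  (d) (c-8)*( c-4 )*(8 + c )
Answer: c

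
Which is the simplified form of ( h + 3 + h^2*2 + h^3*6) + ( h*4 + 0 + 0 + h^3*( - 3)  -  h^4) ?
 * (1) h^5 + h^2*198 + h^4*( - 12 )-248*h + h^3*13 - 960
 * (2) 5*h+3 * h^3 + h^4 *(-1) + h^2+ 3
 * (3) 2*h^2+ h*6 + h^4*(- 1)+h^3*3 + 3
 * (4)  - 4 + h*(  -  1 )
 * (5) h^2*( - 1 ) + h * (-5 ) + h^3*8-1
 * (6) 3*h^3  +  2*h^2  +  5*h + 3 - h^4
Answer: 6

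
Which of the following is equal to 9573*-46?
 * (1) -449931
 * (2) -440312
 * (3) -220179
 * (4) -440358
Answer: 4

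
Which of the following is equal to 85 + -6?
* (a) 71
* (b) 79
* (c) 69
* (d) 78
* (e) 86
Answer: b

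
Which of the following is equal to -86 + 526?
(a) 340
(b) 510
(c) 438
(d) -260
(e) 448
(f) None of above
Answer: f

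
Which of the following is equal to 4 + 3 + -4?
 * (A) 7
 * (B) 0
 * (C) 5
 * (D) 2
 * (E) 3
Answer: E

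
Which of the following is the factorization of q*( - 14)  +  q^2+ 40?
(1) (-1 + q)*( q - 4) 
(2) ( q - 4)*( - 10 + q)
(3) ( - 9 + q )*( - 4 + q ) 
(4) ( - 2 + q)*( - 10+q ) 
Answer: 2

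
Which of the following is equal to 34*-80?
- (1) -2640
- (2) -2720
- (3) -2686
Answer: 2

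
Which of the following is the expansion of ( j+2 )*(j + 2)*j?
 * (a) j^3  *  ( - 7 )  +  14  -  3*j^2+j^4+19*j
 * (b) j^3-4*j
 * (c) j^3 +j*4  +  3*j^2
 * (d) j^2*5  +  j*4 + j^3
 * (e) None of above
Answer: e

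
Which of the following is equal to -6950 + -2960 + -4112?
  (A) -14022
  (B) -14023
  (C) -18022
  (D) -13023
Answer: A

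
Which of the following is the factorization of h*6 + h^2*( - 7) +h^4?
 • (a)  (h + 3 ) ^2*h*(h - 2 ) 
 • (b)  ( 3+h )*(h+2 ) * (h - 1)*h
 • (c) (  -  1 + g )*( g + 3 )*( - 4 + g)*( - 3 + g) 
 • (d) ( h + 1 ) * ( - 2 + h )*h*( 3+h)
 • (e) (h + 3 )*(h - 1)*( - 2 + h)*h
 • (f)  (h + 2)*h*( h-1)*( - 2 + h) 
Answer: e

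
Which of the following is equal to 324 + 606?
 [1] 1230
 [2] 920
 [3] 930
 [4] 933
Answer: 3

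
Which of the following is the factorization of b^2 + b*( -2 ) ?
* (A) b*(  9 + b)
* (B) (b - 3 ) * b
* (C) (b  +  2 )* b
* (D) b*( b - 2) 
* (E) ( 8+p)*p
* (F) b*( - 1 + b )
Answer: D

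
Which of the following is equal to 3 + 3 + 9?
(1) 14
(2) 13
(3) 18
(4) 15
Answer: 4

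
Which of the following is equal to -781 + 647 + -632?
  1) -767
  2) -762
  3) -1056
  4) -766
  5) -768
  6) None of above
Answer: 4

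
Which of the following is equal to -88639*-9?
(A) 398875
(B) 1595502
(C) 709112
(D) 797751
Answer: D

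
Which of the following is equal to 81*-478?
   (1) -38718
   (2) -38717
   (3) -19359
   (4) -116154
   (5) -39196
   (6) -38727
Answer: 1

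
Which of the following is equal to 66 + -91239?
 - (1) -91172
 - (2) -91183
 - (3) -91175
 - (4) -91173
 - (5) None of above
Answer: 4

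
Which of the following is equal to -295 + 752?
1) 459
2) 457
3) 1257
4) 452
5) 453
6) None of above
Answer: 2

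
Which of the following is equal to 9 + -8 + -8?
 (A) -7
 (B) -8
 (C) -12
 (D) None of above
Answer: A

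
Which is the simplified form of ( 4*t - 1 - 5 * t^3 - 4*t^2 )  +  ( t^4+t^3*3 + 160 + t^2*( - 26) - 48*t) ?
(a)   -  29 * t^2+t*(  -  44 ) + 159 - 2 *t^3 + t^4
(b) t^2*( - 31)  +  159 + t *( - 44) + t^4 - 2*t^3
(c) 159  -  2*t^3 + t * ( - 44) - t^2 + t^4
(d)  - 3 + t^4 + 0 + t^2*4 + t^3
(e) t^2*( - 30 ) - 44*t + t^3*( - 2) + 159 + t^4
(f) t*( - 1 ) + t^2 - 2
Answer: e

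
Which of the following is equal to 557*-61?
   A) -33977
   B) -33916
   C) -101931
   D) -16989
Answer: A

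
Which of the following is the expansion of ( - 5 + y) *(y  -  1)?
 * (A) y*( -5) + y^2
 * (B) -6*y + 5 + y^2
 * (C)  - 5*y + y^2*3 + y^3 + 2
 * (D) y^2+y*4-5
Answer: B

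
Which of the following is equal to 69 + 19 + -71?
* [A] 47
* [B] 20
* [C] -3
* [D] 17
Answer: D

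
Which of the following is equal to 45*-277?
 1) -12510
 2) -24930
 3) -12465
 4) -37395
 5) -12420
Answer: 3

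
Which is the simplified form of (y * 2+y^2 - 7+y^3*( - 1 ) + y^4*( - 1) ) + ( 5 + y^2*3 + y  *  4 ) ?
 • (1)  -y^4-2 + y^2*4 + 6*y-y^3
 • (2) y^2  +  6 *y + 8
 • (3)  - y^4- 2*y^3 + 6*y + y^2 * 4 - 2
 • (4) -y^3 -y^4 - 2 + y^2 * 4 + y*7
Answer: 1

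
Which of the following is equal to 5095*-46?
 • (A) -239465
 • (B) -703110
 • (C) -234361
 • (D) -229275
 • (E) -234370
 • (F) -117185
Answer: E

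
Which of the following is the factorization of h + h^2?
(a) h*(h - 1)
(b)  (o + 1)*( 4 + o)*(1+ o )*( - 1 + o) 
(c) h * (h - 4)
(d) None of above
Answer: d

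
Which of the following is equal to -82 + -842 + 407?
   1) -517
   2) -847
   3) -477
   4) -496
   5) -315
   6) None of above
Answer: 1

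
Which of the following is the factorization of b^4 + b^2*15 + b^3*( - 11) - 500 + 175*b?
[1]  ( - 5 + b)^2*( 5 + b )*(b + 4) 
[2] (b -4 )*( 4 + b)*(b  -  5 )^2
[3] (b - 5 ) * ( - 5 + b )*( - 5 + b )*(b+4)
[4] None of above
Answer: 3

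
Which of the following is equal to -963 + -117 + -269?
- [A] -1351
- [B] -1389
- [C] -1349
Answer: C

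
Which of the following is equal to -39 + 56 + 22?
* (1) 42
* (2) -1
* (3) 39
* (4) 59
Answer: 3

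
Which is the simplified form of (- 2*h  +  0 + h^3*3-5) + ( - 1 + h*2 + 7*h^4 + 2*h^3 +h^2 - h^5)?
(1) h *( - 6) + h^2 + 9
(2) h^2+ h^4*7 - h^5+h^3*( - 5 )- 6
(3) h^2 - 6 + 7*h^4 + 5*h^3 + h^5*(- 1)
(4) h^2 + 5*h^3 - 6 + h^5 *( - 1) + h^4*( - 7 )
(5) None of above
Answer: 3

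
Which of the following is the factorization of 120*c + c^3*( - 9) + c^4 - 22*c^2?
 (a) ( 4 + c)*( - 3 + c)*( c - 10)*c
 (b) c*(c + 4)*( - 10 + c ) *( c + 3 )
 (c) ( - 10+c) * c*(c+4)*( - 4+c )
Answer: a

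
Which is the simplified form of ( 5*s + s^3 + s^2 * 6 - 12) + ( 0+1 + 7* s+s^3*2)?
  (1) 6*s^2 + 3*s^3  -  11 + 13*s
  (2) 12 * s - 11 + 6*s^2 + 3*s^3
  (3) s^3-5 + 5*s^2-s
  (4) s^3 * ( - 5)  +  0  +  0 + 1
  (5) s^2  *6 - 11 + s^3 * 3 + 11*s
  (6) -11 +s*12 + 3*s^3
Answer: 2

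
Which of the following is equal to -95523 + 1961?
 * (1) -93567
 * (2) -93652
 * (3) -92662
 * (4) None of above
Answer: 4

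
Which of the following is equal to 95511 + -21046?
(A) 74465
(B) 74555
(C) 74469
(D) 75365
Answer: A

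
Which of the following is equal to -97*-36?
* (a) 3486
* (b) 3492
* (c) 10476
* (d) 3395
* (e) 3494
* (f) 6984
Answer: b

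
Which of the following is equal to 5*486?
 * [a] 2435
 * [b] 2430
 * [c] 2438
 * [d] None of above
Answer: b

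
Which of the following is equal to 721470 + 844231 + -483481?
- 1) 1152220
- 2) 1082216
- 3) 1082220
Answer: 3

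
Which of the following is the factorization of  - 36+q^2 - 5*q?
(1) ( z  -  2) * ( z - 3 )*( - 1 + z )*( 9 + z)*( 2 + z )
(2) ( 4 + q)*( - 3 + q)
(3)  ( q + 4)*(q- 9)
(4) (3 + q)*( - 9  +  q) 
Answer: 3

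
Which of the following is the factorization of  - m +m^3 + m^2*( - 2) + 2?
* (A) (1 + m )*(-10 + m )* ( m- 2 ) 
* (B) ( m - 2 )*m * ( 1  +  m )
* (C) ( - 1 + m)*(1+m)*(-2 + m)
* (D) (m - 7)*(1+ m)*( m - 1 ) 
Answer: C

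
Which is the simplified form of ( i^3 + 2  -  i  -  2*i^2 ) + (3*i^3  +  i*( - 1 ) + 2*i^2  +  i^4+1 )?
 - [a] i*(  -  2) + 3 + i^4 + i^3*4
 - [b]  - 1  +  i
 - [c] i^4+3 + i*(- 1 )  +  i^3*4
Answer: a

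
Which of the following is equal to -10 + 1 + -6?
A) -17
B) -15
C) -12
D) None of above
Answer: B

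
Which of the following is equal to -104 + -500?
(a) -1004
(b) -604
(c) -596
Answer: b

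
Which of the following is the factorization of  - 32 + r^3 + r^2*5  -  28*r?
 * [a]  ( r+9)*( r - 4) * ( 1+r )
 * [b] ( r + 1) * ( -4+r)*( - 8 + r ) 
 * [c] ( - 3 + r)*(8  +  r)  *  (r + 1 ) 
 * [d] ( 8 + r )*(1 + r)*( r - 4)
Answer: d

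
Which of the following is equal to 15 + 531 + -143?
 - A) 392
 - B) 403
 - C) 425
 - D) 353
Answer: B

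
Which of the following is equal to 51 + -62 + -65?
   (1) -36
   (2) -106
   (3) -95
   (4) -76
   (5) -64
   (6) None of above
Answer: 4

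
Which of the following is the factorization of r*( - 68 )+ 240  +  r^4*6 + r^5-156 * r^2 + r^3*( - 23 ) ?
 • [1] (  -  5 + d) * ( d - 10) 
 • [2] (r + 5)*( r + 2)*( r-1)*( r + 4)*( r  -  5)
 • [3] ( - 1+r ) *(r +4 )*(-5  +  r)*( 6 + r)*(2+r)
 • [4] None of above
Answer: 3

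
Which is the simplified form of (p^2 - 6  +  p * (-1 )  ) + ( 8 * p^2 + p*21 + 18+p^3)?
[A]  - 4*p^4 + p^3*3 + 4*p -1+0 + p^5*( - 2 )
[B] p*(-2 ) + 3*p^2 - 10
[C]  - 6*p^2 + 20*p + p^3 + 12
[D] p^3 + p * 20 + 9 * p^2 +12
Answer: D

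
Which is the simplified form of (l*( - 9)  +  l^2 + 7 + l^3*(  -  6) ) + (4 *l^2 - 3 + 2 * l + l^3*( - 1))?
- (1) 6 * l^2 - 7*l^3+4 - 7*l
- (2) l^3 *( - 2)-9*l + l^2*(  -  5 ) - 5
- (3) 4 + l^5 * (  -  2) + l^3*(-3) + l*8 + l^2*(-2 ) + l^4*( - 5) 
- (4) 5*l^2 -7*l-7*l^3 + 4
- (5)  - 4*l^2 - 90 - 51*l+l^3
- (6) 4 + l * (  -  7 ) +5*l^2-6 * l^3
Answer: 4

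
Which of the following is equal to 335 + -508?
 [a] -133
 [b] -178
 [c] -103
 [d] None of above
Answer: d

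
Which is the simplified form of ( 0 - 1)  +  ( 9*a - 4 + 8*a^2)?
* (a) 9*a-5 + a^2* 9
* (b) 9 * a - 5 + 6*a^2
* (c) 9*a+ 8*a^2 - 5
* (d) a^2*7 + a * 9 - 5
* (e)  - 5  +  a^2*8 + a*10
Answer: c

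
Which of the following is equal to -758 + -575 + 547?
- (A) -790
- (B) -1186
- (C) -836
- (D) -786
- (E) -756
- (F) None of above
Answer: D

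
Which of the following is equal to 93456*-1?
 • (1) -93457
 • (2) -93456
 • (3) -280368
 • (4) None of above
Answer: 2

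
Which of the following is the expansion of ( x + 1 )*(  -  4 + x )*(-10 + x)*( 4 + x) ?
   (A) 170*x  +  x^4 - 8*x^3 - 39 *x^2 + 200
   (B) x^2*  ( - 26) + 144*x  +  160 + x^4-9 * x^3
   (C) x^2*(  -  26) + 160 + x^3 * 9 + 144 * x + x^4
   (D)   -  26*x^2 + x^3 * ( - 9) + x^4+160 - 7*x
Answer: B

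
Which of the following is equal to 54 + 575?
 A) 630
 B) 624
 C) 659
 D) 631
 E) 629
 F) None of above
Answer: E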